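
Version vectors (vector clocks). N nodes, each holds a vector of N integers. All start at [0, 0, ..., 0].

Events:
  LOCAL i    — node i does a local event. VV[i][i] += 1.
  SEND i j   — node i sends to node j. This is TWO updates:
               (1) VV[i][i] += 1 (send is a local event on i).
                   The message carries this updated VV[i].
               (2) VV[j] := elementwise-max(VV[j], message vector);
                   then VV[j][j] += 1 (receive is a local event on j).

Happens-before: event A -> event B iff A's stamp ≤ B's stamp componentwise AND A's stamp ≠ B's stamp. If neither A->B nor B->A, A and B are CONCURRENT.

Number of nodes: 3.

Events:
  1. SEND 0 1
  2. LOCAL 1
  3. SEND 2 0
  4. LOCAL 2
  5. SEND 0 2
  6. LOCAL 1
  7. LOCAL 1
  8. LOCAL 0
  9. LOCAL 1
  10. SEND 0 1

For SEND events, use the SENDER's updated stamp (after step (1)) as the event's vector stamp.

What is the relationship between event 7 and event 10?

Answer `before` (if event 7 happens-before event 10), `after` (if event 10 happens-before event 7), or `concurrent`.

Answer: concurrent

Derivation:
Initial: VV[0]=[0, 0, 0]
Initial: VV[1]=[0, 0, 0]
Initial: VV[2]=[0, 0, 0]
Event 1: SEND 0->1: VV[0][0]++ -> VV[0]=[1, 0, 0], msg_vec=[1, 0, 0]; VV[1]=max(VV[1],msg_vec) then VV[1][1]++ -> VV[1]=[1, 1, 0]
Event 2: LOCAL 1: VV[1][1]++ -> VV[1]=[1, 2, 0]
Event 3: SEND 2->0: VV[2][2]++ -> VV[2]=[0, 0, 1], msg_vec=[0, 0, 1]; VV[0]=max(VV[0],msg_vec) then VV[0][0]++ -> VV[0]=[2, 0, 1]
Event 4: LOCAL 2: VV[2][2]++ -> VV[2]=[0, 0, 2]
Event 5: SEND 0->2: VV[0][0]++ -> VV[0]=[3, 0, 1], msg_vec=[3, 0, 1]; VV[2]=max(VV[2],msg_vec) then VV[2][2]++ -> VV[2]=[3, 0, 3]
Event 6: LOCAL 1: VV[1][1]++ -> VV[1]=[1, 3, 0]
Event 7: LOCAL 1: VV[1][1]++ -> VV[1]=[1, 4, 0]
Event 8: LOCAL 0: VV[0][0]++ -> VV[0]=[4, 0, 1]
Event 9: LOCAL 1: VV[1][1]++ -> VV[1]=[1, 5, 0]
Event 10: SEND 0->1: VV[0][0]++ -> VV[0]=[5, 0, 1], msg_vec=[5, 0, 1]; VV[1]=max(VV[1],msg_vec) then VV[1][1]++ -> VV[1]=[5, 6, 1]
Event 7 stamp: [1, 4, 0]
Event 10 stamp: [5, 0, 1]
[1, 4, 0] <= [5, 0, 1]? False
[5, 0, 1] <= [1, 4, 0]? False
Relation: concurrent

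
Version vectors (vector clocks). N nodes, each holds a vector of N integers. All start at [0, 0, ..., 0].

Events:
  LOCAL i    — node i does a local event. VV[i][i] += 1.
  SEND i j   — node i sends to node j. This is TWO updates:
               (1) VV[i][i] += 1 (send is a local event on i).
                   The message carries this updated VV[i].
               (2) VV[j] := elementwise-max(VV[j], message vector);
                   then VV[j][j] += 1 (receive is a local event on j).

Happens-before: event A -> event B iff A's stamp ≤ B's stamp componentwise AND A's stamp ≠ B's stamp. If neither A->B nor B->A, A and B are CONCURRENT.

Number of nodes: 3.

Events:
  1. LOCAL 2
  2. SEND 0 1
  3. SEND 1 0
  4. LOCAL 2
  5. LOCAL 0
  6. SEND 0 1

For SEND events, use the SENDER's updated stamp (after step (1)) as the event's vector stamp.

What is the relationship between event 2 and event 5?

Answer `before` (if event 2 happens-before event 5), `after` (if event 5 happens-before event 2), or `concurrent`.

Initial: VV[0]=[0, 0, 0]
Initial: VV[1]=[0, 0, 0]
Initial: VV[2]=[0, 0, 0]
Event 1: LOCAL 2: VV[2][2]++ -> VV[2]=[0, 0, 1]
Event 2: SEND 0->1: VV[0][0]++ -> VV[0]=[1, 0, 0], msg_vec=[1, 0, 0]; VV[1]=max(VV[1],msg_vec) then VV[1][1]++ -> VV[1]=[1, 1, 0]
Event 3: SEND 1->0: VV[1][1]++ -> VV[1]=[1, 2, 0], msg_vec=[1, 2, 0]; VV[0]=max(VV[0],msg_vec) then VV[0][0]++ -> VV[0]=[2, 2, 0]
Event 4: LOCAL 2: VV[2][2]++ -> VV[2]=[0, 0, 2]
Event 5: LOCAL 0: VV[0][0]++ -> VV[0]=[3, 2, 0]
Event 6: SEND 0->1: VV[0][0]++ -> VV[0]=[4, 2, 0], msg_vec=[4, 2, 0]; VV[1]=max(VV[1],msg_vec) then VV[1][1]++ -> VV[1]=[4, 3, 0]
Event 2 stamp: [1, 0, 0]
Event 5 stamp: [3, 2, 0]
[1, 0, 0] <= [3, 2, 0]? True
[3, 2, 0] <= [1, 0, 0]? False
Relation: before

Answer: before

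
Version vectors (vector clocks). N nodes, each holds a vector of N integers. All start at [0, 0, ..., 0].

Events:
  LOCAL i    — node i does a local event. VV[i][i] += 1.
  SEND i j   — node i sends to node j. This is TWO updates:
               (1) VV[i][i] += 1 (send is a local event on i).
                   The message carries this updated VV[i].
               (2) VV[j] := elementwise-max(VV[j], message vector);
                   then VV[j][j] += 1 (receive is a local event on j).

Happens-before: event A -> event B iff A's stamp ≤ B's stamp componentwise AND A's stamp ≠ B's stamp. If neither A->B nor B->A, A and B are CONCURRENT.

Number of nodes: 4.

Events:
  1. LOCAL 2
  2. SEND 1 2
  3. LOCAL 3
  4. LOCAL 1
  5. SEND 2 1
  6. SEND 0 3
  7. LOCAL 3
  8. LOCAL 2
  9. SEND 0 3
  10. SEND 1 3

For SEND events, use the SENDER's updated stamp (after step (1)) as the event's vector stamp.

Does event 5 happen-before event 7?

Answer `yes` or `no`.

Initial: VV[0]=[0, 0, 0, 0]
Initial: VV[1]=[0, 0, 0, 0]
Initial: VV[2]=[0, 0, 0, 0]
Initial: VV[3]=[0, 0, 0, 0]
Event 1: LOCAL 2: VV[2][2]++ -> VV[2]=[0, 0, 1, 0]
Event 2: SEND 1->2: VV[1][1]++ -> VV[1]=[0, 1, 0, 0], msg_vec=[0, 1, 0, 0]; VV[2]=max(VV[2],msg_vec) then VV[2][2]++ -> VV[2]=[0, 1, 2, 0]
Event 3: LOCAL 3: VV[3][3]++ -> VV[3]=[0, 0, 0, 1]
Event 4: LOCAL 1: VV[1][1]++ -> VV[1]=[0, 2, 0, 0]
Event 5: SEND 2->1: VV[2][2]++ -> VV[2]=[0, 1, 3, 0], msg_vec=[0, 1, 3, 0]; VV[1]=max(VV[1],msg_vec) then VV[1][1]++ -> VV[1]=[0, 3, 3, 0]
Event 6: SEND 0->3: VV[0][0]++ -> VV[0]=[1, 0, 0, 0], msg_vec=[1, 0, 0, 0]; VV[3]=max(VV[3],msg_vec) then VV[3][3]++ -> VV[3]=[1, 0, 0, 2]
Event 7: LOCAL 3: VV[3][3]++ -> VV[3]=[1, 0, 0, 3]
Event 8: LOCAL 2: VV[2][2]++ -> VV[2]=[0, 1, 4, 0]
Event 9: SEND 0->3: VV[0][0]++ -> VV[0]=[2, 0, 0, 0], msg_vec=[2, 0, 0, 0]; VV[3]=max(VV[3],msg_vec) then VV[3][3]++ -> VV[3]=[2, 0, 0, 4]
Event 10: SEND 1->3: VV[1][1]++ -> VV[1]=[0, 4, 3, 0], msg_vec=[0, 4, 3, 0]; VV[3]=max(VV[3],msg_vec) then VV[3][3]++ -> VV[3]=[2, 4, 3, 5]
Event 5 stamp: [0, 1, 3, 0]
Event 7 stamp: [1, 0, 0, 3]
[0, 1, 3, 0] <= [1, 0, 0, 3]? False. Equal? False. Happens-before: False

Answer: no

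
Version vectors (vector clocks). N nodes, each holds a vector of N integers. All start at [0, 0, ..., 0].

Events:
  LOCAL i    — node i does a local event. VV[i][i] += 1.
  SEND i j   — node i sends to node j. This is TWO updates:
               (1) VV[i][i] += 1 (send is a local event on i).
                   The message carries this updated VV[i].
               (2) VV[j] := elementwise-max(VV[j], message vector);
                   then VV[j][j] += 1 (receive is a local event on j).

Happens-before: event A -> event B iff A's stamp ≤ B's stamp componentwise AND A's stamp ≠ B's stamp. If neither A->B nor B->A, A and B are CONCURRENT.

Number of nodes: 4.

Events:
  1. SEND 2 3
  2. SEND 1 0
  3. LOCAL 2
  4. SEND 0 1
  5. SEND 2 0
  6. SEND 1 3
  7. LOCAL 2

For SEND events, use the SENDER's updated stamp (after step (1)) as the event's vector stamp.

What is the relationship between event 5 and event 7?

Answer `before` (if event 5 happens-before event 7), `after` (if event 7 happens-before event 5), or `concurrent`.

Answer: before

Derivation:
Initial: VV[0]=[0, 0, 0, 0]
Initial: VV[1]=[0, 0, 0, 0]
Initial: VV[2]=[0, 0, 0, 0]
Initial: VV[3]=[0, 0, 0, 0]
Event 1: SEND 2->3: VV[2][2]++ -> VV[2]=[0, 0, 1, 0], msg_vec=[0, 0, 1, 0]; VV[3]=max(VV[3],msg_vec) then VV[3][3]++ -> VV[3]=[0, 0, 1, 1]
Event 2: SEND 1->0: VV[1][1]++ -> VV[1]=[0, 1, 0, 0], msg_vec=[0, 1, 0, 0]; VV[0]=max(VV[0],msg_vec) then VV[0][0]++ -> VV[0]=[1, 1, 0, 0]
Event 3: LOCAL 2: VV[2][2]++ -> VV[2]=[0, 0, 2, 0]
Event 4: SEND 0->1: VV[0][0]++ -> VV[0]=[2, 1, 0, 0], msg_vec=[2, 1, 0, 0]; VV[1]=max(VV[1],msg_vec) then VV[1][1]++ -> VV[1]=[2, 2, 0, 0]
Event 5: SEND 2->0: VV[2][2]++ -> VV[2]=[0, 0, 3, 0], msg_vec=[0, 0, 3, 0]; VV[0]=max(VV[0],msg_vec) then VV[0][0]++ -> VV[0]=[3, 1, 3, 0]
Event 6: SEND 1->3: VV[1][1]++ -> VV[1]=[2, 3, 0, 0], msg_vec=[2, 3, 0, 0]; VV[3]=max(VV[3],msg_vec) then VV[3][3]++ -> VV[3]=[2, 3, 1, 2]
Event 7: LOCAL 2: VV[2][2]++ -> VV[2]=[0, 0, 4, 0]
Event 5 stamp: [0, 0, 3, 0]
Event 7 stamp: [0, 0, 4, 0]
[0, 0, 3, 0] <= [0, 0, 4, 0]? True
[0, 0, 4, 0] <= [0, 0, 3, 0]? False
Relation: before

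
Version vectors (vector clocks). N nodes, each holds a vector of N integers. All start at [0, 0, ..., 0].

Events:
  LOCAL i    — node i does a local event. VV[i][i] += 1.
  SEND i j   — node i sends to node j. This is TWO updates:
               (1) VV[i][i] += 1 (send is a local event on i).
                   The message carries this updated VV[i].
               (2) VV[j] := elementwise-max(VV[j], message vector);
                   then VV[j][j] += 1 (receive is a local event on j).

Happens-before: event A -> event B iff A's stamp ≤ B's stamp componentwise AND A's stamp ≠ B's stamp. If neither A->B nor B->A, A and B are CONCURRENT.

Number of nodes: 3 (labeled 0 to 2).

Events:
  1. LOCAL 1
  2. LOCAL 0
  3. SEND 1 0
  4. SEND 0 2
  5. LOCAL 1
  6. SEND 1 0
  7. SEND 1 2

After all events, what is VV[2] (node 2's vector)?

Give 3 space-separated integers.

Answer: 3 5 2

Derivation:
Initial: VV[0]=[0, 0, 0]
Initial: VV[1]=[0, 0, 0]
Initial: VV[2]=[0, 0, 0]
Event 1: LOCAL 1: VV[1][1]++ -> VV[1]=[0, 1, 0]
Event 2: LOCAL 0: VV[0][0]++ -> VV[0]=[1, 0, 0]
Event 3: SEND 1->0: VV[1][1]++ -> VV[1]=[0, 2, 0], msg_vec=[0, 2, 0]; VV[0]=max(VV[0],msg_vec) then VV[0][0]++ -> VV[0]=[2, 2, 0]
Event 4: SEND 0->2: VV[0][0]++ -> VV[0]=[3, 2, 0], msg_vec=[3, 2, 0]; VV[2]=max(VV[2],msg_vec) then VV[2][2]++ -> VV[2]=[3, 2, 1]
Event 5: LOCAL 1: VV[1][1]++ -> VV[1]=[0, 3, 0]
Event 6: SEND 1->0: VV[1][1]++ -> VV[1]=[0, 4, 0], msg_vec=[0, 4, 0]; VV[0]=max(VV[0],msg_vec) then VV[0][0]++ -> VV[0]=[4, 4, 0]
Event 7: SEND 1->2: VV[1][1]++ -> VV[1]=[0, 5, 0], msg_vec=[0, 5, 0]; VV[2]=max(VV[2],msg_vec) then VV[2][2]++ -> VV[2]=[3, 5, 2]
Final vectors: VV[0]=[4, 4, 0]; VV[1]=[0, 5, 0]; VV[2]=[3, 5, 2]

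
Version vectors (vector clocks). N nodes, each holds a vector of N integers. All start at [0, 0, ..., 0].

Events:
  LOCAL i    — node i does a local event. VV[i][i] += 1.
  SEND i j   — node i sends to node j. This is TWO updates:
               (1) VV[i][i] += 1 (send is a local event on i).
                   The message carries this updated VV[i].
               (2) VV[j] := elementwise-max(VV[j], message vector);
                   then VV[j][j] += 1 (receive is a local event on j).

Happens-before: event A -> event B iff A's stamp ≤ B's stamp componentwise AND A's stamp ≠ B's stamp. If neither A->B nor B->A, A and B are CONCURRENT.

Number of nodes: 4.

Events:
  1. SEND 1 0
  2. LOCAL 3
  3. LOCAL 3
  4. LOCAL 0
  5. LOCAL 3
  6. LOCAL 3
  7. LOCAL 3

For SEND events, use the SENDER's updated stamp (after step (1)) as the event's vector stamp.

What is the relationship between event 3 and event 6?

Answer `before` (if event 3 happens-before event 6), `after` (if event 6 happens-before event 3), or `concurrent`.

Answer: before

Derivation:
Initial: VV[0]=[0, 0, 0, 0]
Initial: VV[1]=[0, 0, 0, 0]
Initial: VV[2]=[0, 0, 0, 0]
Initial: VV[3]=[0, 0, 0, 0]
Event 1: SEND 1->0: VV[1][1]++ -> VV[1]=[0, 1, 0, 0], msg_vec=[0, 1, 0, 0]; VV[0]=max(VV[0],msg_vec) then VV[0][0]++ -> VV[0]=[1, 1, 0, 0]
Event 2: LOCAL 3: VV[3][3]++ -> VV[3]=[0, 0, 0, 1]
Event 3: LOCAL 3: VV[3][3]++ -> VV[3]=[0, 0, 0, 2]
Event 4: LOCAL 0: VV[0][0]++ -> VV[0]=[2, 1, 0, 0]
Event 5: LOCAL 3: VV[3][3]++ -> VV[3]=[0, 0, 0, 3]
Event 6: LOCAL 3: VV[3][3]++ -> VV[3]=[0, 0, 0, 4]
Event 7: LOCAL 3: VV[3][3]++ -> VV[3]=[0, 0, 0, 5]
Event 3 stamp: [0, 0, 0, 2]
Event 6 stamp: [0, 0, 0, 4]
[0, 0, 0, 2] <= [0, 0, 0, 4]? True
[0, 0, 0, 4] <= [0, 0, 0, 2]? False
Relation: before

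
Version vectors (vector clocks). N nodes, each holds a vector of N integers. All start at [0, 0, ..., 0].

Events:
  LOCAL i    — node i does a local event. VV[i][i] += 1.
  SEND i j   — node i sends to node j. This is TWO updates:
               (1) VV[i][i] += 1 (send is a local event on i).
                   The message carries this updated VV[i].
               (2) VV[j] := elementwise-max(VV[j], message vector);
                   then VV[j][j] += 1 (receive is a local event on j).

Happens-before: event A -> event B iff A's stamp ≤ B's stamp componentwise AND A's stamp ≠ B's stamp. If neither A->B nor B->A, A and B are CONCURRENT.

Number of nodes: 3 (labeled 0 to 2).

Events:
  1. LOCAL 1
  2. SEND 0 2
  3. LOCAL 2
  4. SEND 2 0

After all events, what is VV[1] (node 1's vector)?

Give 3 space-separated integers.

Answer: 0 1 0

Derivation:
Initial: VV[0]=[0, 0, 0]
Initial: VV[1]=[0, 0, 0]
Initial: VV[2]=[0, 0, 0]
Event 1: LOCAL 1: VV[1][1]++ -> VV[1]=[0, 1, 0]
Event 2: SEND 0->2: VV[0][0]++ -> VV[0]=[1, 0, 0], msg_vec=[1, 0, 0]; VV[2]=max(VV[2],msg_vec) then VV[2][2]++ -> VV[2]=[1, 0, 1]
Event 3: LOCAL 2: VV[2][2]++ -> VV[2]=[1, 0, 2]
Event 4: SEND 2->0: VV[2][2]++ -> VV[2]=[1, 0, 3], msg_vec=[1, 0, 3]; VV[0]=max(VV[0],msg_vec) then VV[0][0]++ -> VV[0]=[2, 0, 3]
Final vectors: VV[0]=[2, 0, 3]; VV[1]=[0, 1, 0]; VV[2]=[1, 0, 3]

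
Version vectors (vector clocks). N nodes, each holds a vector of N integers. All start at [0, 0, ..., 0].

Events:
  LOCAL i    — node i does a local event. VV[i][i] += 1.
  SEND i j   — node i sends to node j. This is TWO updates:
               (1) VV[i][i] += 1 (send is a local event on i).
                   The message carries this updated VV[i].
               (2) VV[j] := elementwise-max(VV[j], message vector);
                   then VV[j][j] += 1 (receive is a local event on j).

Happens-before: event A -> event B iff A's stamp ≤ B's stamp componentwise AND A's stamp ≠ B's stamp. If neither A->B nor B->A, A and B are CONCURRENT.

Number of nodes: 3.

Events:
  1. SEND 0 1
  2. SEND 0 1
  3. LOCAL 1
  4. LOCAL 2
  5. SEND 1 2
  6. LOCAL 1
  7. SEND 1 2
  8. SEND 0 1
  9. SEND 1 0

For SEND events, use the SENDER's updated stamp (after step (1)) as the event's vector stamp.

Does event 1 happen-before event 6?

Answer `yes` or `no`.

Initial: VV[0]=[0, 0, 0]
Initial: VV[1]=[0, 0, 0]
Initial: VV[2]=[0, 0, 0]
Event 1: SEND 0->1: VV[0][0]++ -> VV[0]=[1, 0, 0], msg_vec=[1, 0, 0]; VV[1]=max(VV[1],msg_vec) then VV[1][1]++ -> VV[1]=[1, 1, 0]
Event 2: SEND 0->1: VV[0][0]++ -> VV[0]=[2, 0, 0], msg_vec=[2, 0, 0]; VV[1]=max(VV[1],msg_vec) then VV[1][1]++ -> VV[1]=[2, 2, 0]
Event 3: LOCAL 1: VV[1][1]++ -> VV[1]=[2, 3, 0]
Event 4: LOCAL 2: VV[2][2]++ -> VV[2]=[0, 0, 1]
Event 5: SEND 1->2: VV[1][1]++ -> VV[1]=[2, 4, 0], msg_vec=[2, 4, 0]; VV[2]=max(VV[2],msg_vec) then VV[2][2]++ -> VV[2]=[2, 4, 2]
Event 6: LOCAL 1: VV[1][1]++ -> VV[1]=[2, 5, 0]
Event 7: SEND 1->2: VV[1][1]++ -> VV[1]=[2, 6, 0], msg_vec=[2, 6, 0]; VV[2]=max(VV[2],msg_vec) then VV[2][2]++ -> VV[2]=[2, 6, 3]
Event 8: SEND 0->1: VV[0][0]++ -> VV[0]=[3, 0, 0], msg_vec=[3, 0, 0]; VV[1]=max(VV[1],msg_vec) then VV[1][1]++ -> VV[1]=[3, 7, 0]
Event 9: SEND 1->0: VV[1][1]++ -> VV[1]=[3, 8, 0], msg_vec=[3, 8, 0]; VV[0]=max(VV[0],msg_vec) then VV[0][0]++ -> VV[0]=[4, 8, 0]
Event 1 stamp: [1, 0, 0]
Event 6 stamp: [2, 5, 0]
[1, 0, 0] <= [2, 5, 0]? True. Equal? False. Happens-before: True

Answer: yes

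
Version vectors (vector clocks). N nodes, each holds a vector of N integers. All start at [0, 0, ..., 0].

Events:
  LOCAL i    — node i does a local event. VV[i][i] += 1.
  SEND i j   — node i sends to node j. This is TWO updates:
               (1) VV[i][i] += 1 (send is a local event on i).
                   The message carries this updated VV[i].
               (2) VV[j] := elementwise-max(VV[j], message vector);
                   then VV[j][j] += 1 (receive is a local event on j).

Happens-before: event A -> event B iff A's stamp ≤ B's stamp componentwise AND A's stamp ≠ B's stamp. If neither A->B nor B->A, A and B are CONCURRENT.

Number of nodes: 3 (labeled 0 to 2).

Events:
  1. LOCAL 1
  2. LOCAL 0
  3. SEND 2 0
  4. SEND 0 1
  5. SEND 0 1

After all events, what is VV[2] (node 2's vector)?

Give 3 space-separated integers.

Answer: 0 0 1

Derivation:
Initial: VV[0]=[0, 0, 0]
Initial: VV[1]=[0, 0, 0]
Initial: VV[2]=[0, 0, 0]
Event 1: LOCAL 1: VV[1][1]++ -> VV[1]=[0, 1, 0]
Event 2: LOCAL 0: VV[0][0]++ -> VV[0]=[1, 0, 0]
Event 3: SEND 2->0: VV[2][2]++ -> VV[2]=[0, 0, 1], msg_vec=[0, 0, 1]; VV[0]=max(VV[0],msg_vec) then VV[0][0]++ -> VV[0]=[2, 0, 1]
Event 4: SEND 0->1: VV[0][0]++ -> VV[0]=[3, 0, 1], msg_vec=[3, 0, 1]; VV[1]=max(VV[1],msg_vec) then VV[1][1]++ -> VV[1]=[3, 2, 1]
Event 5: SEND 0->1: VV[0][0]++ -> VV[0]=[4, 0, 1], msg_vec=[4, 0, 1]; VV[1]=max(VV[1],msg_vec) then VV[1][1]++ -> VV[1]=[4, 3, 1]
Final vectors: VV[0]=[4, 0, 1]; VV[1]=[4, 3, 1]; VV[2]=[0, 0, 1]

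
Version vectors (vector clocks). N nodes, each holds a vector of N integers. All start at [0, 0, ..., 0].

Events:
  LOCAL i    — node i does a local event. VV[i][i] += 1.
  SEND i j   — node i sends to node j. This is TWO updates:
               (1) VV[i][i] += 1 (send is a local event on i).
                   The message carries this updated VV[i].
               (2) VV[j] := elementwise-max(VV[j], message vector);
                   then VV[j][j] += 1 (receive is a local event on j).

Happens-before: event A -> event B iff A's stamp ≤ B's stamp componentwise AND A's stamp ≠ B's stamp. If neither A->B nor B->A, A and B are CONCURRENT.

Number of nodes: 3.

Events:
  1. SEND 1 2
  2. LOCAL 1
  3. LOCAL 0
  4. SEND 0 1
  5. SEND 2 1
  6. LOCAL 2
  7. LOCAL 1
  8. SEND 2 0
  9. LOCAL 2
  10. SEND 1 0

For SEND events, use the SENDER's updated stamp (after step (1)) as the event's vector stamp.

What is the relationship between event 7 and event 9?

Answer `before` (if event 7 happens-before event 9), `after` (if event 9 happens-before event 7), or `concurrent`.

Answer: concurrent

Derivation:
Initial: VV[0]=[0, 0, 0]
Initial: VV[1]=[0, 0, 0]
Initial: VV[2]=[0, 0, 0]
Event 1: SEND 1->2: VV[1][1]++ -> VV[1]=[0, 1, 0], msg_vec=[0, 1, 0]; VV[2]=max(VV[2],msg_vec) then VV[2][2]++ -> VV[2]=[0, 1, 1]
Event 2: LOCAL 1: VV[1][1]++ -> VV[1]=[0, 2, 0]
Event 3: LOCAL 0: VV[0][0]++ -> VV[0]=[1, 0, 0]
Event 4: SEND 0->1: VV[0][0]++ -> VV[0]=[2, 0, 0], msg_vec=[2, 0, 0]; VV[1]=max(VV[1],msg_vec) then VV[1][1]++ -> VV[1]=[2, 3, 0]
Event 5: SEND 2->1: VV[2][2]++ -> VV[2]=[0, 1, 2], msg_vec=[0, 1, 2]; VV[1]=max(VV[1],msg_vec) then VV[1][1]++ -> VV[1]=[2, 4, 2]
Event 6: LOCAL 2: VV[2][2]++ -> VV[2]=[0, 1, 3]
Event 7: LOCAL 1: VV[1][1]++ -> VV[1]=[2, 5, 2]
Event 8: SEND 2->0: VV[2][2]++ -> VV[2]=[0, 1, 4], msg_vec=[0, 1, 4]; VV[0]=max(VV[0],msg_vec) then VV[0][0]++ -> VV[0]=[3, 1, 4]
Event 9: LOCAL 2: VV[2][2]++ -> VV[2]=[0, 1, 5]
Event 10: SEND 1->0: VV[1][1]++ -> VV[1]=[2, 6, 2], msg_vec=[2, 6, 2]; VV[0]=max(VV[0],msg_vec) then VV[0][0]++ -> VV[0]=[4, 6, 4]
Event 7 stamp: [2, 5, 2]
Event 9 stamp: [0, 1, 5]
[2, 5, 2] <= [0, 1, 5]? False
[0, 1, 5] <= [2, 5, 2]? False
Relation: concurrent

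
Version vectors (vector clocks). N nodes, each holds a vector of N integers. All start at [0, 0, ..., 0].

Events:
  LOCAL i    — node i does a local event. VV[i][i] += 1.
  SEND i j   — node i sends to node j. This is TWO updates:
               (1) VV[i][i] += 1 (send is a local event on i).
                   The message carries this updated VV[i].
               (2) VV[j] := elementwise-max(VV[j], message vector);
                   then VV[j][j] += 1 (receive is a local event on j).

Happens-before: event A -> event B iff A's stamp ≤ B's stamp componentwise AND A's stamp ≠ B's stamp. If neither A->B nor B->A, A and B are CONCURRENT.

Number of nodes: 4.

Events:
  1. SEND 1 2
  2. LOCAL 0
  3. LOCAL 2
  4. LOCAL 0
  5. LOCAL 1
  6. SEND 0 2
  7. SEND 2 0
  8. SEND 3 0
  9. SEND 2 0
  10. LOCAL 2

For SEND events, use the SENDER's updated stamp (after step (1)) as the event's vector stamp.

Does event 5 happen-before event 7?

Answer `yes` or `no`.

Answer: no

Derivation:
Initial: VV[0]=[0, 0, 0, 0]
Initial: VV[1]=[0, 0, 0, 0]
Initial: VV[2]=[0, 0, 0, 0]
Initial: VV[3]=[0, 0, 0, 0]
Event 1: SEND 1->2: VV[1][1]++ -> VV[1]=[0, 1, 0, 0], msg_vec=[0, 1, 0, 0]; VV[2]=max(VV[2],msg_vec) then VV[2][2]++ -> VV[2]=[0, 1, 1, 0]
Event 2: LOCAL 0: VV[0][0]++ -> VV[0]=[1, 0, 0, 0]
Event 3: LOCAL 2: VV[2][2]++ -> VV[2]=[0, 1, 2, 0]
Event 4: LOCAL 0: VV[0][0]++ -> VV[0]=[2, 0, 0, 0]
Event 5: LOCAL 1: VV[1][1]++ -> VV[1]=[0, 2, 0, 0]
Event 6: SEND 0->2: VV[0][0]++ -> VV[0]=[3, 0, 0, 0], msg_vec=[3, 0, 0, 0]; VV[2]=max(VV[2],msg_vec) then VV[2][2]++ -> VV[2]=[3, 1, 3, 0]
Event 7: SEND 2->0: VV[2][2]++ -> VV[2]=[3, 1, 4, 0], msg_vec=[3, 1, 4, 0]; VV[0]=max(VV[0],msg_vec) then VV[0][0]++ -> VV[0]=[4, 1, 4, 0]
Event 8: SEND 3->0: VV[3][3]++ -> VV[3]=[0, 0, 0, 1], msg_vec=[0, 0, 0, 1]; VV[0]=max(VV[0],msg_vec) then VV[0][0]++ -> VV[0]=[5, 1, 4, 1]
Event 9: SEND 2->0: VV[2][2]++ -> VV[2]=[3, 1, 5, 0], msg_vec=[3, 1, 5, 0]; VV[0]=max(VV[0],msg_vec) then VV[0][0]++ -> VV[0]=[6, 1, 5, 1]
Event 10: LOCAL 2: VV[2][2]++ -> VV[2]=[3, 1, 6, 0]
Event 5 stamp: [0, 2, 0, 0]
Event 7 stamp: [3, 1, 4, 0]
[0, 2, 0, 0] <= [3, 1, 4, 0]? False. Equal? False. Happens-before: False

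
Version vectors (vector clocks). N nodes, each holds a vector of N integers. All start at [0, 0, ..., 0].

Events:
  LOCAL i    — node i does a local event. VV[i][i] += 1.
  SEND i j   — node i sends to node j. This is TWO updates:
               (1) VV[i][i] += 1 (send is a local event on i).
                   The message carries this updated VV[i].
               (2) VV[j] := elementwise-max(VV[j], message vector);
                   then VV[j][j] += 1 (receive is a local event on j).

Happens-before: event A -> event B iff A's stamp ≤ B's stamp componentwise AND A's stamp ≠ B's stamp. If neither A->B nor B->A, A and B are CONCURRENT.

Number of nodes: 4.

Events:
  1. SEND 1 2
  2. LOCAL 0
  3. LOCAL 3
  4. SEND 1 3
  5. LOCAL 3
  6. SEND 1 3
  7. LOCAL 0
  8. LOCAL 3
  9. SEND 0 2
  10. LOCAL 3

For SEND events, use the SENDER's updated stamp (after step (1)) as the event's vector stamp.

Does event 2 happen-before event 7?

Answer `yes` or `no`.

Answer: yes

Derivation:
Initial: VV[0]=[0, 0, 0, 0]
Initial: VV[1]=[0, 0, 0, 0]
Initial: VV[2]=[0, 0, 0, 0]
Initial: VV[3]=[0, 0, 0, 0]
Event 1: SEND 1->2: VV[1][1]++ -> VV[1]=[0, 1, 0, 0], msg_vec=[0, 1, 0, 0]; VV[2]=max(VV[2],msg_vec) then VV[2][2]++ -> VV[2]=[0, 1, 1, 0]
Event 2: LOCAL 0: VV[0][0]++ -> VV[0]=[1, 0, 0, 0]
Event 3: LOCAL 3: VV[3][3]++ -> VV[3]=[0, 0, 0, 1]
Event 4: SEND 1->3: VV[1][1]++ -> VV[1]=[0, 2, 0, 0], msg_vec=[0, 2, 0, 0]; VV[3]=max(VV[3],msg_vec) then VV[3][3]++ -> VV[3]=[0, 2, 0, 2]
Event 5: LOCAL 3: VV[3][3]++ -> VV[3]=[0, 2, 0, 3]
Event 6: SEND 1->3: VV[1][1]++ -> VV[1]=[0, 3, 0, 0], msg_vec=[0, 3, 0, 0]; VV[3]=max(VV[3],msg_vec) then VV[3][3]++ -> VV[3]=[0, 3, 0, 4]
Event 7: LOCAL 0: VV[0][0]++ -> VV[0]=[2, 0, 0, 0]
Event 8: LOCAL 3: VV[3][3]++ -> VV[3]=[0, 3, 0, 5]
Event 9: SEND 0->2: VV[0][0]++ -> VV[0]=[3, 0, 0, 0], msg_vec=[3, 0, 0, 0]; VV[2]=max(VV[2],msg_vec) then VV[2][2]++ -> VV[2]=[3, 1, 2, 0]
Event 10: LOCAL 3: VV[3][3]++ -> VV[3]=[0, 3, 0, 6]
Event 2 stamp: [1, 0, 0, 0]
Event 7 stamp: [2, 0, 0, 0]
[1, 0, 0, 0] <= [2, 0, 0, 0]? True. Equal? False. Happens-before: True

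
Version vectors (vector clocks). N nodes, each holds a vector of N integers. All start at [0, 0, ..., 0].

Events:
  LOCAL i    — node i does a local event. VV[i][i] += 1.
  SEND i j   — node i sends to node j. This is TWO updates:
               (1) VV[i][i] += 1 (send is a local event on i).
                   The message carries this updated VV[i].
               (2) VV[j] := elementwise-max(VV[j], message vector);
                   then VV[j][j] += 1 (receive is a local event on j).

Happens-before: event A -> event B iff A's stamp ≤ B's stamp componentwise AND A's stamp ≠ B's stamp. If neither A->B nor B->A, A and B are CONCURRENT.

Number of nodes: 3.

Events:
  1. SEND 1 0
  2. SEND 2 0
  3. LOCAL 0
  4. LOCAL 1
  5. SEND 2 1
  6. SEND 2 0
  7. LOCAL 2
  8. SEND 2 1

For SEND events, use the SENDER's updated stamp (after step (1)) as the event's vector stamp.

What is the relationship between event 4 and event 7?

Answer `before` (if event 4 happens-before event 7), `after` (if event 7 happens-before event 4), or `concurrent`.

Initial: VV[0]=[0, 0, 0]
Initial: VV[1]=[0, 0, 0]
Initial: VV[2]=[0, 0, 0]
Event 1: SEND 1->0: VV[1][1]++ -> VV[1]=[0, 1, 0], msg_vec=[0, 1, 0]; VV[0]=max(VV[0],msg_vec) then VV[0][0]++ -> VV[0]=[1, 1, 0]
Event 2: SEND 2->0: VV[2][2]++ -> VV[2]=[0, 0, 1], msg_vec=[0, 0, 1]; VV[0]=max(VV[0],msg_vec) then VV[0][0]++ -> VV[0]=[2, 1, 1]
Event 3: LOCAL 0: VV[0][0]++ -> VV[0]=[3, 1, 1]
Event 4: LOCAL 1: VV[1][1]++ -> VV[1]=[0, 2, 0]
Event 5: SEND 2->1: VV[2][2]++ -> VV[2]=[0, 0, 2], msg_vec=[0, 0, 2]; VV[1]=max(VV[1],msg_vec) then VV[1][1]++ -> VV[1]=[0, 3, 2]
Event 6: SEND 2->0: VV[2][2]++ -> VV[2]=[0, 0, 3], msg_vec=[0, 0, 3]; VV[0]=max(VV[0],msg_vec) then VV[0][0]++ -> VV[0]=[4, 1, 3]
Event 7: LOCAL 2: VV[2][2]++ -> VV[2]=[0, 0, 4]
Event 8: SEND 2->1: VV[2][2]++ -> VV[2]=[0, 0, 5], msg_vec=[0, 0, 5]; VV[1]=max(VV[1],msg_vec) then VV[1][1]++ -> VV[1]=[0, 4, 5]
Event 4 stamp: [0, 2, 0]
Event 7 stamp: [0, 0, 4]
[0, 2, 0] <= [0, 0, 4]? False
[0, 0, 4] <= [0, 2, 0]? False
Relation: concurrent

Answer: concurrent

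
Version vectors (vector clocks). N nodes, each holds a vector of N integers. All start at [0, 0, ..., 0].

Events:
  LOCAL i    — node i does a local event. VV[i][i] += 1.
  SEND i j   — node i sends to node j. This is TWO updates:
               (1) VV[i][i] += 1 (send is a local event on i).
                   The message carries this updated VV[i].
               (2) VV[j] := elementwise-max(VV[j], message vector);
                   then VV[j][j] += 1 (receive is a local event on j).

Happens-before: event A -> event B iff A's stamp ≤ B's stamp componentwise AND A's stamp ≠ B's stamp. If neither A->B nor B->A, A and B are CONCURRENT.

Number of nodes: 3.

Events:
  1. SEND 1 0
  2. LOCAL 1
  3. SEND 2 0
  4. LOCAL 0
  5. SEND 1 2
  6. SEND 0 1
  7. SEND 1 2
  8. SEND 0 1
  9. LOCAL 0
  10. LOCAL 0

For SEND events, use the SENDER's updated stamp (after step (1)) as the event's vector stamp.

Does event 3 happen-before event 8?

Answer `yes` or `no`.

Initial: VV[0]=[0, 0, 0]
Initial: VV[1]=[0, 0, 0]
Initial: VV[2]=[0, 0, 0]
Event 1: SEND 1->0: VV[1][1]++ -> VV[1]=[0, 1, 0], msg_vec=[0, 1, 0]; VV[0]=max(VV[0],msg_vec) then VV[0][0]++ -> VV[0]=[1, 1, 0]
Event 2: LOCAL 1: VV[1][1]++ -> VV[1]=[0, 2, 0]
Event 3: SEND 2->0: VV[2][2]++ -> VV[2]=[0, 0, 1], msg_vec=[0, 0, 1]; VV[0]=max(VV[0],msg_vec) then VV[0][0]++ -> VV[0]=[2, 1, 1]
Event 4: LOCAL 0: VV[0][0]++ -> VV[0]=[3, 1, 1]
Event 5: SEND 1->2: VV[1][1]++ -> VV[1]=[0, 3, 0], msg_vec=[0, 3, 0]; VV[2]=max(VV[2],msg_vec) then VV[2][2]++ -> VV[2]=[0, 3, 2]
Event 6: SEND 0->1: VV[0][0]++ -> VV[0]=[4, 1, 1], msg_vec=[4, 1, 1]; VV[1]=max(VV[1],msg_vec) then VV[1][1]++ -> VV[1]=[4, 4, 1]
Event 7: SEND 1->2: VV[1][1]++ -> VV[1]=[4, 5, 1], msg_vec=[4, 5, 1]; VV[2]=max(VV[2],msg_vec) then VV[2][2]++ -> VV[2]=[4, 5, 3]
Event 8: SEND 0->1: VV[0][0]++ -> VV[0]=[5, 1, 1], msg_vec=[5, 1, 1]; VV[1]=max(VV[1],msg_vec) then VV[1][1]++ -> VV[1]=[5, 6, 1]
Event 9: LOCAL 0: VV[0][0]++ -> VV[0]=[6, 1, 1]
Event 10: LOCAL 0: VV[0][0]++ -> VV[0]=[7, 1, 1]
Event 3 stamp: [0, 0, 1]
Event 8 stamp: [5, 1, 1]
[0, 0, 1] <= [5, 1, 1]? True. Equal? False. Happens-before: True

Answer: yes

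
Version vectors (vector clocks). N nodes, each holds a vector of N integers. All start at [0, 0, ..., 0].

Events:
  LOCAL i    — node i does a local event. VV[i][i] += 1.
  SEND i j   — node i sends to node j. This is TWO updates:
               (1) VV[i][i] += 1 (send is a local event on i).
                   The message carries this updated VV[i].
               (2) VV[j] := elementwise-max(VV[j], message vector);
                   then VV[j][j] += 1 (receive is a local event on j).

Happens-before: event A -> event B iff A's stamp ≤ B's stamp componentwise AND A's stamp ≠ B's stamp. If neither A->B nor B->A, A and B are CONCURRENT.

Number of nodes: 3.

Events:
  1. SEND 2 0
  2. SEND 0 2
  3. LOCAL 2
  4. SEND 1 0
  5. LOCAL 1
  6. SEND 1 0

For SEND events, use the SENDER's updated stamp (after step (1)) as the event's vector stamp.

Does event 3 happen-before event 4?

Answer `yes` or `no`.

Initial: VV[0]=[0, 0, 0]
Initial: VV[1]=[0, 0, 0]
Initial: VV[2]=[0, 0, 0]
Event 1: SEND 2->0: VV[2][2]++ -> VV[2]=[0, 0, 1], msg_vec=[0, 0, 1]; VV[0]=max(VV[0],msg_vec) then VV[0][0]++ -> VV[0]=[1, 0, 1]
Event 2: SEND 0->2: VV[0][0]++ -> VV[0]=[2, 0, 1], msg_vec=[2, 0, 1]; VV[2]=max(VV[2],msg_vec) then VV[2][2]++ -> VV[2]=[2, 0, 2]
Event 3: LOCAL 2: VV[2][2]++ -> VV[2]=[2, 0, 3]
Event 4: SEND 1->0: VV[1][1]++ -> VV[1]=[0, 1, 0], msg_vec=[0, 1, 0]; VV[0]=max(VV[0],msg_vec) then VV[0][0]++ -> VV[0]=[3, 1, 1]
Event 5: LOCAL 1: VV[1][1]++ -> VV[1]=[0, 2, 0]
Event 6: SEND 1->0: VV[1][1]++ -> VV[1]=[0, 3, 0], msg_vec=[0, 3, 0]; VV[0]=max(VV[0],msg_vec) then VV[0][0]++ -> VV[0]=[4, 3, 1]
Event 3 stamp: [2, 0, 3]
Event 4 stamp: [0, 1, 0]
[2, 0, 3] <= [0, 1, 0]? False. Equal? False. Happens-before: False

Answer: no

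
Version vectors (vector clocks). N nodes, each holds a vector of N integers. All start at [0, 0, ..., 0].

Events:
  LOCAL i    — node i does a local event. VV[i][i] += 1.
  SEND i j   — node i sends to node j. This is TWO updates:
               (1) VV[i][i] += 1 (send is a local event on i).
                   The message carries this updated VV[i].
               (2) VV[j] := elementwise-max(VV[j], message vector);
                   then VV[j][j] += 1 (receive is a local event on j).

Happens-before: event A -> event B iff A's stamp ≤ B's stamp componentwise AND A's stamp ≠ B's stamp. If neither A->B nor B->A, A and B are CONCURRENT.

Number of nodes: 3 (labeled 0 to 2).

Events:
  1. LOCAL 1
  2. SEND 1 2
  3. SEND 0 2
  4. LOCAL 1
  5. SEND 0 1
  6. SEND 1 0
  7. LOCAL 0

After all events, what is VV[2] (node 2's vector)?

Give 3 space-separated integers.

Answer: 1 2 2

Derivation:
Initial: VV[0]=[0, 0, 0]
Initial: VV[1]=[0, 0, 0]
Initial: VV[2]=[0, 0, 0]
Event 1: LOCAL 1: VV[1][1]++ -> VV[1]=[0, 1, 0]
Event 2: SEND 1->2: VV[1][1]++ -> VV[1]=[0, 2, 0], msg_vec=[0, 2, 0]; VV[2]=max(VV[2],msg_vec) then VV[2][2]++ -> VV[2]=[0, 2, 1]
Event 3: SEND 0->2: VV[0][0]++ -> VV[0]=[1, 0, 0], msg_vec=[1, 0, 0]; VV[2]=max(VV[2],msg_vec) then VV[2][2]++ -> VV[2]=[1, 2, 2]
Event 4: LOCAL 1: VV[1][1]++ -> VV[1]=[0, 3, 0]
Event 5: SEND 0->1: VV[0][0]++ -> VV[0]=[2, 0, 0], msg_vec=[2, 0, 0]; VV[1]=max(VV[1],msg_vec) then VV[1][1]++ -> VV[1]=[2, 4, 0]
Event 6: SEND 1->0: VV[1][1]++ -> VV[1]=[2, 5, 0], msg_vec=[2, 5, 0]; VV[0]=max(VV[0],msg_vec) then VV[0][0]++ -> VV[0]=[3, 5, 0]
Event 7: LOCAL 0: VV[0][0]++ -> VV[0]=[4, 5, 0]
Final vectors: VV[0]=[4, 5, 0]; VV[1]=[2, 5, 0]; VV[2]=[1, 2, 2]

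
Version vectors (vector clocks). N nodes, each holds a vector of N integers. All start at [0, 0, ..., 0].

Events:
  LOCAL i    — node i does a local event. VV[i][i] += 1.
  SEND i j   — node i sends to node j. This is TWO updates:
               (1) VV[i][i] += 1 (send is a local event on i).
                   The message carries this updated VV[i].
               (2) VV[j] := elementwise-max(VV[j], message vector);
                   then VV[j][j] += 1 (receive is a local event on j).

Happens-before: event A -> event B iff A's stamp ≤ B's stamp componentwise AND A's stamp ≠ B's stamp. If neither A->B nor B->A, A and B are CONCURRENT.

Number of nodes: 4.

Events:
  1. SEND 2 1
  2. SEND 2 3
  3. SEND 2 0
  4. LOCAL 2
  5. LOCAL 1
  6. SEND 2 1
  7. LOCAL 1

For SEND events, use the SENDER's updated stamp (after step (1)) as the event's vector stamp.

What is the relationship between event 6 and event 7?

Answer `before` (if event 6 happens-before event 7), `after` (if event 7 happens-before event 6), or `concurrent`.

Initial: VV[0]=[0, 0, 0, 0]
Initial: VV[1]=[0, 0, 0, 0]
Initial: VV[2]=[0, 0, 0, 0]
Initial: VV[3]=[0, 0, 0, 0]
Event 1: SEND 2->1: VV[2][2]++ -> VV[2]=[0, 0, 1, 0], msg_vec=[0, 0, 1, 0]; VV[1]=max(VV[1],msg_vec) then VV[1][1]++ -> VV[1]=[0, 1, 1, 0]
Event 2: SEND 2->3: VV[2][2]++ -> VV[2]=[0, 0, 2, 0], msg_vec=[0, 0, 2, 0]; VV[3]=max(VV[3],msg_vec) then VV[3][3]++ -> VV[3]=[0, 0, 2, 1]
Event 3: SEND 2->0: VV[2][2]++ -> VV[2]=[0, 0, 3, 0], msg_vec=[0, 0, 3, 0]; VV[0]=max(VV[0],msg_vec) then VV[0][0]++ -> VV[0]=[1, 0, 3, 0]
Event 4: LOCAL 2: VV[2][2]++ -> VV[2]=[0, 0, 4, 0]
Event 5: LOCAL 1: VV[1][1]++ -> VV[1]=[0, 2, 1, 0]
Event 6: SEND 2->1: VV[2][2]++ -> VV[2]=[0, 0, 5, 0], msg_vec=[0, 0, 5, 0]; VV[1]=max(VV[1],msg_vec) then VV[1][1]++ -> VV[1]=[0, 3, 5, 0]
Event 7: LOCAL 1: VV[1][1]++ -> VV[1]=[0, 4, 5, 0]
Event 6 stamp: [0, 0, 5, 0]
Event 7 stamp: [0, 4, 5, 0]
[0, 0, 5, 0] <= [0, 4, 5, 0]? True
[0, 4, 5, 0] <= [0, 0, 5, 0]? False
Relation: before

Answer: before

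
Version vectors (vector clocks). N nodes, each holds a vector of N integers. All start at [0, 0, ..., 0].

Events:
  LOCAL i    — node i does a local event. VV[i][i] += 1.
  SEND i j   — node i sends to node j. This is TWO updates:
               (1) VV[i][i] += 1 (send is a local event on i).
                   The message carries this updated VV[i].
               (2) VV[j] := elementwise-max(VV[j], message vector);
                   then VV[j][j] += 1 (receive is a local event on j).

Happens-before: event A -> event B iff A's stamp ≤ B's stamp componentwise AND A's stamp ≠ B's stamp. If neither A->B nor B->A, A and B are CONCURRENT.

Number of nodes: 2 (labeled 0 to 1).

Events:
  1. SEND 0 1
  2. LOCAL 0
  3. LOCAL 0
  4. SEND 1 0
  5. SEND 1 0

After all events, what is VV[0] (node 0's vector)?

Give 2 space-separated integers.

Answer: 5 3

Derivation:
Initial: VV[0]=[0, 0]
Initial: VV[1]=[0, 0]
Event 1: SEND 0->1: VV[0][0]++ -> VV[0]=[1, 0], msg_vec=[1, 0]; VV[1]=max(VV[1],msg_vec) then VV[1][1]++ -> VV[1]=[1, 1]
Event 2: LOCAL 0: VV[0][0]++ -> VV[0]=[2, 0]
Event 3: LOCAL 0: VV[0][0]++ -> VV[0]=[3, 0]
Event 4: SEND 1->0: VV[1][1]++ -> VV[1]=[1, 2], msg_vec=[1, 2]; VV[0]=max(VV[0],msg_vec) then VV[0][0]++ -> VV[0]=[4, 2]
Event 5: SEND 1->0: VV[1][1]++ -> VV[1]=[1, 3], msg_vec=[1, 3]; VV[0]=max(VV[0],msg_vec) then VV[0][0]++ -> VV[0]=[5, 3]
Final vectors: VV[0]=[5, 3]; VV[1]=[1, 3]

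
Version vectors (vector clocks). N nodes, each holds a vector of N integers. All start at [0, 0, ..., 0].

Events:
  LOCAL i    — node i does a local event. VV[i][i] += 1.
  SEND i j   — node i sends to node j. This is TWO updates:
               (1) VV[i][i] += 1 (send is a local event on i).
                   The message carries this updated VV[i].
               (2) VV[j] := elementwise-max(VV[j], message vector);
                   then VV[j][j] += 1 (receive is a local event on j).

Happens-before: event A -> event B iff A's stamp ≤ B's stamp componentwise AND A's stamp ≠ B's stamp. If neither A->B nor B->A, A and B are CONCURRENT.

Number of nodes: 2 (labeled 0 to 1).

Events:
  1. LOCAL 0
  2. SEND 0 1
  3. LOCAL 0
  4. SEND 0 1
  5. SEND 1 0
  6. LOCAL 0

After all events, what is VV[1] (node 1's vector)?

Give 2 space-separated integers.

Initial: VV[0]=[0, 0]
Initial: VV[1]=[0, 0]
Event 1: LOCAL 0: VV[0][0]++ -> VV[0]=[1, 0]
Event 2: SEND 0->1: VV[0][0]++ -> VV[0]=[2, 0], msg_vec=[2, 0]; VV[1]=max(VV[1],msg_vec) then VV[1][1]++ -> VV[1]=[2, 1]
Event 3: LOCAL 0: VV[0][0]++ -> VV[0]=[3, 0]
Event 4: SEND 0->1: VV[0][0]++ -> VV[0]=[4, 0], msg_vec=[4, 0]; VV[1]=max(VV[1],msg_vec) then VV[1][1]++ -> VV[1]=[4, 2]
Event 5: SEND 1->0: VV[1][1]++ -> VV[1]=[4, 3], msg_vec=[4, 3]; VV[0]=max(VV[0],msg_vec) then VV[0][0]++ -> VV[0]=[5, 3]
Event 6: LOCAL 0: VV[0][0]++ -> VV[0]=[6, 3]
Final vectors: VV[0]=[6, 3]; VV[1]=[4, 3]

Answer: 4 3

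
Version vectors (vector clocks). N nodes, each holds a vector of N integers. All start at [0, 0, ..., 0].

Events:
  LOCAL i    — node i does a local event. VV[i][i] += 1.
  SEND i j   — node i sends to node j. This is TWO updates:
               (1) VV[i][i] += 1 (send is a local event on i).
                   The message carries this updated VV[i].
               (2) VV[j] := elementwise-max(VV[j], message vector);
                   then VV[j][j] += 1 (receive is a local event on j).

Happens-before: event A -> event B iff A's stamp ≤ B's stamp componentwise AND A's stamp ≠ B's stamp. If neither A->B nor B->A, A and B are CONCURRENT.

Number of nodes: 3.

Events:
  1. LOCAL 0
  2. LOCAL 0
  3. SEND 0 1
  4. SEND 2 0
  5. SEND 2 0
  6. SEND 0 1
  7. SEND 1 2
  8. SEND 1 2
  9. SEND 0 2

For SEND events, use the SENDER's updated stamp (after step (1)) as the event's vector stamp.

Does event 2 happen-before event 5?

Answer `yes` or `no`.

Answer: no

Derivation:
Initial: VV[0]=[0, 0, 0]
Initial: VV[1]=[0, 0, 0]
Initial: VV[2]=[0, 0, 0]
Event 1: LOCAL 0: VV[0][0]++ -> VV[0]=[1, 0, 0]
Event 2: LOCAL 0: VV[0][0]++ -> VV[0]=[2, 0, 0]
Event 3: SEND 0->1: VV[0][0]++ -> VV[0]=[3, 0, 0], msg_vec=[3, 0, 0]; VV[1]=max(VV[1],msg_vec) then VV[1][1]++ -> VV[1]=[3, 1, 0]
Event 4: SEND 2->0: VV[2][2]++ -> VV[2]=[0, 0, 1], msg_vec=[0, 0, 1]; VV[0]=max(VV[0],msg_vec) then VV[0][0]++ -> VV[0]=[4, 0, 1]
Event 5: SEND 2->0: VV[2][2]++ -> VV[2]=[0, 0, 2], msg_vec=[0, 0, 2]; VV[0]=max(VV[0],msg_vec) then VV[0][0]++ -> VV[0]=[5, 0, 2]
Event 6: SEND 0->1: VV[0][0]++ -> VV[0]=[6, 0, 2], msg_vec=[6, 0, 2]; VV[1]=max(VV[1],msg_vec) then VV[1][1]++ -> VV[1]=[6, 2, 2]
Event 7: SEND 1->2: VV[1][1]++ -> VV[1]=[6, 3, 2], msg_vec=[6, 3, 2]; VV[2]=max(VV[2],msg_vec) then VV[2][2]++ -> VV[2]=[6, 3, 3]
Event 8: SEND 1->2: VV[1][1]++ -> VV[1]=[6, 4, 2], msg_vec=[6, 4, 2]; VV[2]=max(VV[2],msg_vec) then VV[2][2]++ -> VV[2]=[6, 4, 4]
Event 9: SEND 0->2: VV[0][0]++ -> VV[0]=[7, 0, 2], msg_vec=[7, 0, 2]; VV[2]=max(VV[2],msg_vec) then VV[2][2]++ -> VV[2]=[7, 4, 5]
Event 2 stamp: [2, 0, 0]
Event 5 stamp: [0, 0, 2]
[2, 0, 0] <= [0, 0, 2]? False. Equal? False. Happens-before: False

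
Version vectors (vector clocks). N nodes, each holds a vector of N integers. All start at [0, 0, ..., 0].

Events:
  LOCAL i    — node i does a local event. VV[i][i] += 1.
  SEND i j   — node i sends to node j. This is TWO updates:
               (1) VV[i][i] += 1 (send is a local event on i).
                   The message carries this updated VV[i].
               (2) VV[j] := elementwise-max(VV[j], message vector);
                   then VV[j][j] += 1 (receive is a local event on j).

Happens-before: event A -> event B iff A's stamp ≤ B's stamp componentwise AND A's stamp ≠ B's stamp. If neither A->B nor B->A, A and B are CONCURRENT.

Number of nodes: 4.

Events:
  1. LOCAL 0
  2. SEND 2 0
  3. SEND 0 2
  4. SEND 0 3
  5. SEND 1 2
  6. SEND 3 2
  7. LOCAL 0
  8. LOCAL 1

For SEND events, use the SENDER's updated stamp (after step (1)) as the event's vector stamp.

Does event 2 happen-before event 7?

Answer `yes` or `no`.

Answer: yes

Derivation:
Initial: VV[0]=[0, 0, 0, 0]
Initial: VV[1]=[0, 0, 0, 0]
Initial: VV[2]=[0, 0, 0, 0]
Initial: VV[3]=[0, 0, 0, 0]
Event 1: LOCAL 0: VV[0][0]++ -> VV[0]=[1, 0, 0, 0]
Event 2: SEND 2->0: VV[2][2]++ -> VV[2]=[0, 0, 1, 0], msg_vec=[0, 0, 1, 0]; VV[0]=max(VV[0],msg_vec) then VV[0][0]++ -> VV[0]=[2, 0, 1, 0]
Event 3: SEND 0->2: VV[0][0]++ -> VV[0]=[3, 0, 1, 0], msg_vec=[3, 0, 1, 0]; VV[2]=max(VV[2],msg_vec) then VV[2][2]++ -> VV[2]=[3, 0, 2, 0]
Event 4: SEND 0->3: VV[0][0]++ -> VV[0]=[4, 0, 1, 0], msg_vec=[4, 0, 1, 0]; VV[3]=max(VV[3],msg_vec) then VV[3][3]++ -> VV[3]=[4, 0, 1, 1]
Event 5: SEND 1->2: VV[1][1]++ -> VV[1]=[0, 1, 0, 0], msg_vec=[0, 1, 0, 0]; VV[2]=max(VV[2],msg_vec) then VV[2][2]++ -> VV[2]=[3, 1, 3, 0]
Event 6: SEND 3->2: VV[3][3]++ -> VV[3]=[4, 0, 1, 2], msg_vec=[4, 0, 1, 2]; VV[2]=max(VV[2],msg_vec) then VV[2][2]++ -> VV[2]=[4, 1, 4, 2]
Event 7: LOCAL 0: VV[0][0]++ -> VV[0]=[5, 0, 1, 0]
Event 8: LOCAL 1: VV[1][1]++ -> VV[1]=[0, 2, 0, 0]
Event 2 stamp: [0, 0, 1, 0]
Event 7 stamp: [5, 0, 1, 0]
[0, 0, 1, 0] <= [5, 0, 1, 0]? True. Equal? False. Happens-before: True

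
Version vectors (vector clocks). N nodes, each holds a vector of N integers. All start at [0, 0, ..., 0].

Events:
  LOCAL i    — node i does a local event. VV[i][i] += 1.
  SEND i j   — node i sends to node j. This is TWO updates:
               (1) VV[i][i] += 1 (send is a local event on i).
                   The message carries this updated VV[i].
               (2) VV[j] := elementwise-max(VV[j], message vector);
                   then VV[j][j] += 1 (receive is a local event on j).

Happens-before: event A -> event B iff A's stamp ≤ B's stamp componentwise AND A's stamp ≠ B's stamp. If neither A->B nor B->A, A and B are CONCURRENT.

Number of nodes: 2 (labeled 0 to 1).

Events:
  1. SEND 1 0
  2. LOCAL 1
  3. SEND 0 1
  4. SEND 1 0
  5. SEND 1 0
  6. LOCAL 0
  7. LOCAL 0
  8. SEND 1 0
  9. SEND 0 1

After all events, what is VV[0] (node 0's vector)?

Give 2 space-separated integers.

Answer: 8 6

Derivation:
Initial: VV[0]=[0, 0]
Initial: VV[1]=[0, 0]
Event 1: SEND 1->0: VV[1][1]++ -> VV[1]=[0, 1], msg_vec=[0, 1]; VV[0]=max(VV[0],msg_vec) then VV[0][0]++ -> VV[0]=[1, 1]
Event 2: LOCAL 1: VV[1][1]++ -> VV[1]=[0, 2]
Event 3: SEND 0->1: VV[0][0]++ -> VV[0]=[2, 1], msg_vec=[2, 1]; VV[1]=max(VV[1],msg_vec) then VV[1][1]++ -> VV[1]=[2, 3]
Event 4: SEND 1->0: VV[1][1]++ -> VV[1]=[2, 4], msg_vec=[2, 4]; VV[0]=max(VV[0],msg_vec) then VV[0][0]++ -> VV[0]=[3, 4]
Event 5: SEND 1->0: VV[1][1]++ -> VV[1]=[2, 5], msg_vec=[2, 5]; VV[0]=max(VV[0],msg_vec) then VV[0][0]++ -> VV[0]=[4, 5]
Event 6: LOCAL 0: VV[0][0]++ -> VV[0]=[5, 5]
Event 7: LOCAL 0: VV[0][0]++ -> VV[0]=[6, 5]
Event 8: SEND 1->0: VV[1][1]++ -> VV[1]=[2, 6], msg_vec=[2, 6]; VV[0]=max(VV[0],msg_vec) then VV[0][0]++ -> VV[0]=[7, 6]
Event 9: SEND 0->1: VV[0][0]++ -> VV[0]=[8, 6], msg_vec=[8, 6]; VV[1]=max(VV[1],msg_vec) then VV[1][1]++ -> VV[1]=[8, 7]
Final vectors: VV[0]=[8, 6]; VV[1]=[8, 7]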